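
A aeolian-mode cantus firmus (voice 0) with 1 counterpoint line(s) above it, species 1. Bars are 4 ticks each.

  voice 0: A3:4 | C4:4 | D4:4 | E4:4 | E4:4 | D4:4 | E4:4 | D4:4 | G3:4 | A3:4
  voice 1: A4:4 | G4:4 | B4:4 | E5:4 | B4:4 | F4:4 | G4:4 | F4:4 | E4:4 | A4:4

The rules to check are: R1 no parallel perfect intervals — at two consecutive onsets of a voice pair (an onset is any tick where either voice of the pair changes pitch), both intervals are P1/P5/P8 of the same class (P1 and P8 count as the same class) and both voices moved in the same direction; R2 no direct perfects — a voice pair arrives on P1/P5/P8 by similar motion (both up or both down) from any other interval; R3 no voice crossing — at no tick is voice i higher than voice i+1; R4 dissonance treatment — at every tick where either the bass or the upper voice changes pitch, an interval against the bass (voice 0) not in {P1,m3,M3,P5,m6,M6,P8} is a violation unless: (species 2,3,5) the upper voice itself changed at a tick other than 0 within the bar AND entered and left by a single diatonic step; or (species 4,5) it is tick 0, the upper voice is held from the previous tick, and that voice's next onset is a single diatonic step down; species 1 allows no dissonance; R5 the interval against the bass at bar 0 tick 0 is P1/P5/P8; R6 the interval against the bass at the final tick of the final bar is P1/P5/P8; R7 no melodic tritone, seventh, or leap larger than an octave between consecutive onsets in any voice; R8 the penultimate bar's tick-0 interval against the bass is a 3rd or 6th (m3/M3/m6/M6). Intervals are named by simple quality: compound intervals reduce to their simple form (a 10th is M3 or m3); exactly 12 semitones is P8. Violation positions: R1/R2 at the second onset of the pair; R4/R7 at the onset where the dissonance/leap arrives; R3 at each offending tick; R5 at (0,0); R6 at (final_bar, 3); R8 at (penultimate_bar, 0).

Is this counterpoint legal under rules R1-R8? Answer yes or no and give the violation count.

No (3 violations)

bar 0: v0=A3 v1=A4 (P8)
bar 1: v0=C4 v1=G4 (P5)
bar 2: v0=D4 v1=B4 (M6)
bar 3: v0=E4 v1=E5 (P8)
bar 4: v0=E4 v1=B4 (P5)
bar 5: v0=D4 v1=F4 (m3)
bar 6: v0=E4 v1=G4 (m3)
bar 7: v0=D4 v1=F4 (m3)
bar 8: v0=G3 v1=E4 (M6)
bar 9: v0=A3 v1=A4 (P8)
  R2 @ bar3.0: D4/B4 M6 -> E4/E5 P8 similar
  R7 @ bar5.0: B4->F4 leap 6st
  R2 @ bar9.0: G3/E4 M6 -> A3/A4 P8 similar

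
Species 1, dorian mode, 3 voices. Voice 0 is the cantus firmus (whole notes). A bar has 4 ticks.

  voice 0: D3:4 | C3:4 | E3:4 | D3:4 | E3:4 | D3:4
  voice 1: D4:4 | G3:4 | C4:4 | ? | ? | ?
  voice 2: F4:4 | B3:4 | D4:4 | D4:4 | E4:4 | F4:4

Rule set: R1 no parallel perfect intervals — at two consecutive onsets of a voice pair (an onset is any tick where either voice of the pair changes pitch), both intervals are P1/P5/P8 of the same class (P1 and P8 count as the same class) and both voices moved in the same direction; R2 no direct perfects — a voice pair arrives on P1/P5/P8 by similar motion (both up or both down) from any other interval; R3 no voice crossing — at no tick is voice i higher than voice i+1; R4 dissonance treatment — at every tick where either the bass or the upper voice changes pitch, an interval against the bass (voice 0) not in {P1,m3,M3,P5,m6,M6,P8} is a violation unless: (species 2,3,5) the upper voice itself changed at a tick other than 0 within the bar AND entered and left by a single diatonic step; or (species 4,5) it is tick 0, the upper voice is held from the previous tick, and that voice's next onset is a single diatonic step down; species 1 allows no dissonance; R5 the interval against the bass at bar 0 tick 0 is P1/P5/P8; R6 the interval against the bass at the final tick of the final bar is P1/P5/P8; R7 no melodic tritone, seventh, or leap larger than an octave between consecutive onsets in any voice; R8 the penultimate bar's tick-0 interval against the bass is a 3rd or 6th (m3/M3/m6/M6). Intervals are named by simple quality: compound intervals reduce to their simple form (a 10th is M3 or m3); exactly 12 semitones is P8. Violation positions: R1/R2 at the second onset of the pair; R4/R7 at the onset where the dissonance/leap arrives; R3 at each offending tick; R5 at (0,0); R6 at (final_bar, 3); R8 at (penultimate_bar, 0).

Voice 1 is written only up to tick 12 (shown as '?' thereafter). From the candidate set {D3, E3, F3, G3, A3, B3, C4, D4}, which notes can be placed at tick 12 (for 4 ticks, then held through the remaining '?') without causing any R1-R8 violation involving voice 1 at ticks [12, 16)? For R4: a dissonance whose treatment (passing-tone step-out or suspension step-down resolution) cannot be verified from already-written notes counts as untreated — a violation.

{B3, D4, F3}

D3: violates R2,R7
E3: violates R4
F3: legal
G3: violates R4
A3: violates R2
B3: legal
C4: violates R4
D4: legal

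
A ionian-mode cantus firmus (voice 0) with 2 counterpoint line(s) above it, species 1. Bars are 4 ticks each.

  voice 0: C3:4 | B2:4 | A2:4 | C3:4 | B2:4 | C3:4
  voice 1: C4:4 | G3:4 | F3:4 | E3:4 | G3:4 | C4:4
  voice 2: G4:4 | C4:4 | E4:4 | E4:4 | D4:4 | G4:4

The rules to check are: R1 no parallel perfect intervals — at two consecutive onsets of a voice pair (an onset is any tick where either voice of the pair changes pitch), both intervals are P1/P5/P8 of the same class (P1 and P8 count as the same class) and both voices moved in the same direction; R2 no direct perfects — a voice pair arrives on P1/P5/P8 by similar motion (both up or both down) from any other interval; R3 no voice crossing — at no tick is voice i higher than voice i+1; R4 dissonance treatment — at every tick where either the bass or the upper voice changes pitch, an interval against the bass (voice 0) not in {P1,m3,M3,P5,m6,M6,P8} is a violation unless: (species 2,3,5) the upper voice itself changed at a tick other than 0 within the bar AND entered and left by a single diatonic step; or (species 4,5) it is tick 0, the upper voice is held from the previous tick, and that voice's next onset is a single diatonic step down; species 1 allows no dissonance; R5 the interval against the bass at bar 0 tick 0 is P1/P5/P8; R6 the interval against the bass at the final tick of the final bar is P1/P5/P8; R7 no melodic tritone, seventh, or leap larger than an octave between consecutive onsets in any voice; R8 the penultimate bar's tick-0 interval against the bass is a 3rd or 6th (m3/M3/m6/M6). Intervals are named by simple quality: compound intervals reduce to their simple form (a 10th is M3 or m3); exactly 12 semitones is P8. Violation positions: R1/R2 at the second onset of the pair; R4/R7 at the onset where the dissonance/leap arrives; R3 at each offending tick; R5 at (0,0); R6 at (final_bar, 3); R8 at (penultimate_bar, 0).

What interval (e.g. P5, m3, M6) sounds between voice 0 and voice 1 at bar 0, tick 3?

voice 0=C3 voice 1=C4 -> P8

P8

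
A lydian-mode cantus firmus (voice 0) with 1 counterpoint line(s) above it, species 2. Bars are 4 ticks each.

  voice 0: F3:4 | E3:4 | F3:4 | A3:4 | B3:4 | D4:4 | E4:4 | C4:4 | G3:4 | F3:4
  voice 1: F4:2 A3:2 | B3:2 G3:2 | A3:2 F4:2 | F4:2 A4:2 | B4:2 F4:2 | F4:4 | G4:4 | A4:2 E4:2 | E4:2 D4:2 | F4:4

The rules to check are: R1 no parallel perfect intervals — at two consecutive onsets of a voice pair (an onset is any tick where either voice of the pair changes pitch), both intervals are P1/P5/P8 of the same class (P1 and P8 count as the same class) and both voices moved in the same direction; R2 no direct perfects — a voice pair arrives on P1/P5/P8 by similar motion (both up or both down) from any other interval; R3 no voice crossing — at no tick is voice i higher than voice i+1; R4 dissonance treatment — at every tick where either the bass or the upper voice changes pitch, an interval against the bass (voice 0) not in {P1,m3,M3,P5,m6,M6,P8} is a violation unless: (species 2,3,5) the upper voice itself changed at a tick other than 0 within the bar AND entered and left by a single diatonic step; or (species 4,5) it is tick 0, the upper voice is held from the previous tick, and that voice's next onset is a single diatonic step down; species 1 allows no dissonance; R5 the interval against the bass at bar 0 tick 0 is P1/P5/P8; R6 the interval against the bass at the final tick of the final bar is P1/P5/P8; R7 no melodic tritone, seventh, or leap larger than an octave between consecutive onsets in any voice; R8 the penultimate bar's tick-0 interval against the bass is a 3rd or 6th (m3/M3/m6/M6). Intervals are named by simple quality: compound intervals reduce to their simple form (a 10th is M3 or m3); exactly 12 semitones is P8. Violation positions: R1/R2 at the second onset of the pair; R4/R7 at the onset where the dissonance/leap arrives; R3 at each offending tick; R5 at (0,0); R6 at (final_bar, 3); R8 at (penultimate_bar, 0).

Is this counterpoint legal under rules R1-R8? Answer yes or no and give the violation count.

No (3 violations)

bar 0: v0=F3 v1=F4 (P8)
bar 1: v0=E3 v1=B3 (P5)
bar 2: v0=F3 v1=A3 (M3)
bar 3: v0=A3 v1=F4 (m6)
bar 4: v0=B3 v1=B4 (P8)
bar 5: v0=D4 v1=F4 (m3)
bar 6: v0=E4 v1=G4 (m3)
bar 7: v0=C4 v1=A4 (M6)
bar 8: v0=G3 v1=E4 (M6)
bar 9: v0=F3 v1=F4 (P8)
  R1 @ bar4.0: A3/A4 P8 -> B3/B4 P8 similar
  R4 @ bar4.2: B3/F4 TT untreated
  R7 @ bar4.2: B4->F4 leap 6st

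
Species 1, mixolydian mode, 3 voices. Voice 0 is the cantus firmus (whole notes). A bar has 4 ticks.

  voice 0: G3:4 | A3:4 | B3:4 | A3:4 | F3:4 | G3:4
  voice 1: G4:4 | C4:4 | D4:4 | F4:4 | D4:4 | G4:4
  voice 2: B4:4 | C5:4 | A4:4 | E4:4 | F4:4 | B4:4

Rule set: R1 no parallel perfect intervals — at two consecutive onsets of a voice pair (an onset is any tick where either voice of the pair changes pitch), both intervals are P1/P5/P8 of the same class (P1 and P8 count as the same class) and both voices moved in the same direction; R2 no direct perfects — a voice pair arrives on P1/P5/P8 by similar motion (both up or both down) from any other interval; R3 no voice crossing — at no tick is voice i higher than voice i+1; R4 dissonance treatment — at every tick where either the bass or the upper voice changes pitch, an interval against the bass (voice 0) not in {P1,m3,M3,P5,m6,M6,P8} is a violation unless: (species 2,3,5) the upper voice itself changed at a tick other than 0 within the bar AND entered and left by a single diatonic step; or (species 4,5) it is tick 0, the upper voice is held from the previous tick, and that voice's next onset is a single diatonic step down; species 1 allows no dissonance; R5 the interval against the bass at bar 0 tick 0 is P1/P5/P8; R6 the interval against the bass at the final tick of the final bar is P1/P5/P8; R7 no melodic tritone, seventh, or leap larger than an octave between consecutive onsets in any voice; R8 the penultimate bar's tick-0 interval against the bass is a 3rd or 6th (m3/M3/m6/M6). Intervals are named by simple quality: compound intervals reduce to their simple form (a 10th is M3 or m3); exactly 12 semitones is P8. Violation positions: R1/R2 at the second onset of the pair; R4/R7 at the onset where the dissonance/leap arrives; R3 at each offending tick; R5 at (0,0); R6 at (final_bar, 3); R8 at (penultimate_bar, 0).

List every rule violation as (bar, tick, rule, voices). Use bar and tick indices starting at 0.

bar 0: v0=G3 v1=G4 v2=B4 downbeat M3
bar 1: v0=A3 v1=C4 v2=C5 downbeat m3
bar 2: v0=B3 v1=D4 v2=A4 downbeat m7
bar 3: v0=A3 v1=F4 v2=E4 downbeat P5
bar 4: v0=F3 v1=D4 v2=F4 downbeat P8
bar 5: v0=G3 v1=G4 v2=B4 downbeat M3
  -> R5 @ bar 0 tick 0 v(0, 2): opens on M3
  -> R4 @ bar 2 tick 0 v(0, 2): B3/A4 m7 untreated
  -> R2 @ bar 3 tick 0 v(0, 2): B3/A4 m7 -> A3/E4 P5 similar
  -> R3 @ bar 3 tick 0 v(1, 2): F4 above E4
  -> R3 @ bar 3 tick 1 v(1, 2): F4 above E4
  -> R3 @ bar 3 tick 2 v(1, 2): F4 above E4
  -> R3 @ bar 3 tick 3 v(1, 2): F4 above E4
  -> R8 @ bar 4 tick 0 v(0, 2): penult P8 not 3rd/6th
  -> R2 @ bar 5 tick 0 v(0, 1): F3/D4 M6 -> G3/G4 P8 similar
  -> R7 @ bar 5 tick 0 v(2,): F4->B4 leap 6st
  -> R6 @ bar 5 tick 3 v(0, 2): closes on M3

(0, 0, R5, (0, 2))
(2, 0, R4, (0, 2))
(3, 0, R2, (0, 2))
(3, 0, R3, (1, 2))
(3, 1, R3, (1, 2))
(3, 2, R3, (1, 2))
(3, 3, R3, (1, 2))
(4, 0, R8, (0, 2))
(5, 0, R2, (0, 1))
(5, 0, R7, (2,))
(5, 3, R6, (0, 2))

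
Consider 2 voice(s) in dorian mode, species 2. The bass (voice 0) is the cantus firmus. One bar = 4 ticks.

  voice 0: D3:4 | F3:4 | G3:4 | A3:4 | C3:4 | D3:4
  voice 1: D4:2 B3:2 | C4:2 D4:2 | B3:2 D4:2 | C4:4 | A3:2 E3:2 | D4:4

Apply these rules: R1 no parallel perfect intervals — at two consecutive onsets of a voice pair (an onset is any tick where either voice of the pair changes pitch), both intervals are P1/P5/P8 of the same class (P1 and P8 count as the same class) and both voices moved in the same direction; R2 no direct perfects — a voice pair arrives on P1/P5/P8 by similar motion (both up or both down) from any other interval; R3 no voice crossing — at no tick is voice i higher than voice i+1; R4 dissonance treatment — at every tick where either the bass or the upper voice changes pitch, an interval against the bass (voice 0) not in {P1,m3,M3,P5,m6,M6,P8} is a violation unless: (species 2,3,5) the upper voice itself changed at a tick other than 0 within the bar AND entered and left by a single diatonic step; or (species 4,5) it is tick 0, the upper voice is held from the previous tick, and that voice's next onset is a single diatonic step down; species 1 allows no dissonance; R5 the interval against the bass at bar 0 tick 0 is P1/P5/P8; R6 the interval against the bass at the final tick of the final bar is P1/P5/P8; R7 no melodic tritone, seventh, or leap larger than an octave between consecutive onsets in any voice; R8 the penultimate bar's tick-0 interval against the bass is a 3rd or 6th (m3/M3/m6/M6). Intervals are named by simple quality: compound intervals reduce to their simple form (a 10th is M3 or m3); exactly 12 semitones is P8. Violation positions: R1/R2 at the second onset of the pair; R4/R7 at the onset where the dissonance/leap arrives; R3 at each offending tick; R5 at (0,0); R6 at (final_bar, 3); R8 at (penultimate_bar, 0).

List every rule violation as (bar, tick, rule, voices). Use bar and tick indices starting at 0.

(1, 0, R2, (0, 1))
(5, 0, R2, (0, 1))
(5, 0, R7, (1,))

bar 0: v0=D3 v1=D4 downbeat P8
bar 1: v0=F3 v1=C4 downbeat P5
bar 2: v0=G3 v1=B3 downbeat M3
bar 3: v0=A3 v1=C4 downbeat m3
bar 4: v0=C3 v1=A3 downbeat M6
bar 5: v0=D3 v1=D4 downbeat P8
  -> R2 @ bar 1 tick 0 v(0, 1): D3/B3 M6 -> F3/C4 P5 similar
  -> R2 @ bar 5 tick 0 v(0, 1): C3/E3 M3 -> D3/D4 P8 similar
  -> R7 @ bar 5 tick 0 v(1,): E3->D4 leap 10st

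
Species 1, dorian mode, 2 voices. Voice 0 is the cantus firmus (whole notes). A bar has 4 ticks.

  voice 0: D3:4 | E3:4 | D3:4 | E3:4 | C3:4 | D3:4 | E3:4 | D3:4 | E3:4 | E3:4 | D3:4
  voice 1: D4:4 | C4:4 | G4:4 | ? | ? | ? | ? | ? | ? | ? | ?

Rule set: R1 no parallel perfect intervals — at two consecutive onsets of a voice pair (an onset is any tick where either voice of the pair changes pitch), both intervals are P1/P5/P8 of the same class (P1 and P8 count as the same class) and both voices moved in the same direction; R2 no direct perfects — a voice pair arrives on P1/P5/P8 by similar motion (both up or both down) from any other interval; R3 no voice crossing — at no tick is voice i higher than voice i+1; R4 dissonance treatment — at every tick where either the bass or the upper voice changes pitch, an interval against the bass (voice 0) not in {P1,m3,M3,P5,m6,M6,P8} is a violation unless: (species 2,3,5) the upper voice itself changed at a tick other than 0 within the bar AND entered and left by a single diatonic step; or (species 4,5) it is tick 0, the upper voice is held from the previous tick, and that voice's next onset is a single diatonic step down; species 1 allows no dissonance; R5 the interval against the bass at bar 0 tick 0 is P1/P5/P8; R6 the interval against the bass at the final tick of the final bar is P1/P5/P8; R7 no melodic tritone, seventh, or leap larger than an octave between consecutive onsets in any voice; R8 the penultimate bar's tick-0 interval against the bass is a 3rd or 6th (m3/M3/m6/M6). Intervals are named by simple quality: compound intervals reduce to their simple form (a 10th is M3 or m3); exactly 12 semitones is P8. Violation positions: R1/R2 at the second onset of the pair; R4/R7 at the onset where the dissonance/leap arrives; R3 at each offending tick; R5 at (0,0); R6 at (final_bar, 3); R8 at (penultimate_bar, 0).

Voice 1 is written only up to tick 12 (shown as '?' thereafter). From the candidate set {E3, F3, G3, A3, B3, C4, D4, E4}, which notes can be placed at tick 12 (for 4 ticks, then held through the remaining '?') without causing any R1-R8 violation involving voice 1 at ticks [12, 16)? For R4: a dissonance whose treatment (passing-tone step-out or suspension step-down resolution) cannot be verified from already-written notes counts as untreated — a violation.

{B3, C4, E4, G3}

E3: violates R7
F3: violates R4,R7
G3: legal
A3: violates R4,R7
B3: legal
C4: legal
D4: violates R4
E4: legal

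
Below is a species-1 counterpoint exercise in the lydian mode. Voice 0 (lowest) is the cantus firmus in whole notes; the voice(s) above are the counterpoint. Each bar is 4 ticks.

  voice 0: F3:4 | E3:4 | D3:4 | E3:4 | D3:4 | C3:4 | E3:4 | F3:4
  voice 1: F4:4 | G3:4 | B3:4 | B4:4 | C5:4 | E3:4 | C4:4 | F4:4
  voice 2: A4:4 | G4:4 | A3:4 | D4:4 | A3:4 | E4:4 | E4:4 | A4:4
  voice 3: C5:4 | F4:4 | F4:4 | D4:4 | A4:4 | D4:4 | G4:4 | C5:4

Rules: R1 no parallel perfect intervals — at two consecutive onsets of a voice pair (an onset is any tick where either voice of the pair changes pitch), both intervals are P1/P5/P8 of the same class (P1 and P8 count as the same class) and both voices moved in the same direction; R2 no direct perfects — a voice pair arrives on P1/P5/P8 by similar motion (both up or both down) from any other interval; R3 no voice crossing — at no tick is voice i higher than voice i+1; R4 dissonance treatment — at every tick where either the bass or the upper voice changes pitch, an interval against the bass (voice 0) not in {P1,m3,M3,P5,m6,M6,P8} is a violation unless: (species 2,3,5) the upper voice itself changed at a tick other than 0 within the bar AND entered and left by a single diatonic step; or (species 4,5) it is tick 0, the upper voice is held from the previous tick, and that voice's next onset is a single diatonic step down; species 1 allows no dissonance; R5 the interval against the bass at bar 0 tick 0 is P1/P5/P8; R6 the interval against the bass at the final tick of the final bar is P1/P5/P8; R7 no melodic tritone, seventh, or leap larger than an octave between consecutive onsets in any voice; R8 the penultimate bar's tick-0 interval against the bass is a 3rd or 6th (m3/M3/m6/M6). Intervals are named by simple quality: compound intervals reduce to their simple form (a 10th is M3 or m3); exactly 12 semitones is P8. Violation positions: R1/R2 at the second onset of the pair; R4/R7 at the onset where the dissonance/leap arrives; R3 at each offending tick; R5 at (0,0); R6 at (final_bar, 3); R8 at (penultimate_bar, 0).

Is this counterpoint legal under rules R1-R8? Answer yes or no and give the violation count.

bar 0: v0=F3 v1=F4 v2=A4 v3=C5 (P5)
bar 1: v0=E3 v1=G3 v2=G4 v3=F4 (m2)
bar 2: v0=D3 v1=B3 v2=A3 v3=F4 (m3)
bar 3: v0=E3 v1=B4 v2=D4 v3=D4 (m7)
bar 4: v0=D3 v1=C5 v2=A3 v3=A4 (P5)
bar 5: v0=C3 v1=E3 v2=E4 v3=D4 (M2)
bar 6: v0=E3 v1=C4 v2=E4 v3=G4 (m3)
bar 7: v0=F3 v1=F4 v2=A4 v3=C5 (P5)
  R5 @ bar0.0: opens on M3
  R2 @ bar1.0: F4/A4 M3 -> G3/G4 P8 similar
  R3 @ bar1.0: G4 above F4
  R4 @ bar1.0: E3/F4 m2 untreated
  R7 @ bar1.0: F4->G3 leap 10st
  R3 @ bar1.1: G4 above F4
  R3 @ bar1.2: G4 above F4
  R3 @ bar1.3: G4 above F4
  R2 @ bar2.0: E3/G4 m3 -> D3/A3 P5 similar
  R3 @ bar2.0: B3 above A3
  R7 @ bar2.0: G4->A3 leap 10st
  R3 @ bar2.1: B3 above A3
  R3 @ bar2.2: B3 above A3
  R3 @ bar2.3: B3 above A3
  R2 @ bar3.0: D3/B3 M6 -> E3/B4 P5 similar
  R3 @ bar3.0: B4 above D4
  R4 @ bar3.0: E3/D4 m7 untreated
  R4 @ bar3.0: E3/D4 m7 untreated
  R3 @ bar3.1: B4 above D4
  R3 @ bar3.2: B4 above D4
  R3 @ bar3.3: B4 above D4
  R2 @ bar4.0: E3/D4 m7 -> D3/A3 P5 similar
  R3 @ bar4.0: C5 above A3
  R4 @ bar4.0: D3/C5 m7 untreated
  R3 @ bar4.1: C5 above A3
  R3 @ bar4.2: C5 above A3
  R3 @ bar4.3: C5 above A3
  R3 @ bar5.0: E4 above D4
  R4 @ bar5.0: C3/D4 M2 untreated
  R7 @ bar5.0: C5->E3 leap 20st
  R3 @ bar5.1: E4 above D4
  R3 @ bar5.2: E4 above D4
  R3 @ bar5.3: E4 above D4
  R2 @ bar6.0: E3/D4 m7 -> C4/G4 P5 similar
  R8 @ bar6.0: penult P8 not 3rd/6th
  R1 @ bar7.0: C4/G4 P5 -> F4/C5 P5 similar
  R2 @ bar7.0: E3/C4 m6 -> F3/F4 P8 similar
  R2 @ bar7.0: E3/G4 m3 -> F3/C5 P5 similar
  R6 @ bar7.3: closes on M3

No (39 violations)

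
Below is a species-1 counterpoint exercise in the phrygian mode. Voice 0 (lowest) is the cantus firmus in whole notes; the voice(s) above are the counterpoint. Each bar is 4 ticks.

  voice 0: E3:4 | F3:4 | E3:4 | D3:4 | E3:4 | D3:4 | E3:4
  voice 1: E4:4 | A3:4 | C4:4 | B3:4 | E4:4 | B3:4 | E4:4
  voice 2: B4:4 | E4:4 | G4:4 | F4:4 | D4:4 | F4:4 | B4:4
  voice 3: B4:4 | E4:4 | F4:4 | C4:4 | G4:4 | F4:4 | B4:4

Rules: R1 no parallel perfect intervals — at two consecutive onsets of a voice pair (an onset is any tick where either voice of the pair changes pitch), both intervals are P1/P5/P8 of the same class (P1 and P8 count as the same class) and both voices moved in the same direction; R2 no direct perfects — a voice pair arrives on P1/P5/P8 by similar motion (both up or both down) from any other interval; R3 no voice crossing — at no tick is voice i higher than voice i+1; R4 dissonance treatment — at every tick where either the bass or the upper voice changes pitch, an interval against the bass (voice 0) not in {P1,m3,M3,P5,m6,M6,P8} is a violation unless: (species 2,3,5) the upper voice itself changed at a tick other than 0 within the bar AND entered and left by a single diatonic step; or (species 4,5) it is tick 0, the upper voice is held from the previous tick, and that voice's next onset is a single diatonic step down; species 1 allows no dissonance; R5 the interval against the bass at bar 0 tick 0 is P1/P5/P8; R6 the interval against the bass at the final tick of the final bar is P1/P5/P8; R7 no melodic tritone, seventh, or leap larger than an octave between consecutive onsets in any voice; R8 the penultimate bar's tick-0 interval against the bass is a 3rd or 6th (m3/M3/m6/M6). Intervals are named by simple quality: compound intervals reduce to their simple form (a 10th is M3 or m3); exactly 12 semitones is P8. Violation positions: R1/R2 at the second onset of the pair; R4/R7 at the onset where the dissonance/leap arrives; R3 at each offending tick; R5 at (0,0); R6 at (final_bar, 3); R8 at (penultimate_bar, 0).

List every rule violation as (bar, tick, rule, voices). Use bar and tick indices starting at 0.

bar 0: v0=E3 v1=E4 v2=B4 v3=B4 downbeat P5
bar 1: v0=F3 v1=A3 v2=E4 v3=E4 downbeat M7
bar 2: v0=E3 v1=C4 v2=G4 v3=F4 downbeat m2
bar 3: v0=D3 v1=B3 v2=F4 v3=C4 downbeat m7
bar 4: v0=E3 v1=E4 v2=D4 v3=G4 downbeat m3
bar 5: v0=D3 v1=B3 v2=F4 v3=F4 downbeat m3
bar 6: v0=E3 v1=E4 v2=B4 v3=B4 downbeat P5
  -> R1 @ bar 1 tick 0 v(1, 2): E4/B4 P5 -> A3/E4 P5 similar
  -> R1 @ bar 1 tick 0 v(1, 3): E4/B4 P5 -> A3/E4 P5 similar
  -> R1 @ bar 1 tick 0 v(2, 3): B4/B4 P1 -> E4/E4 P1 similar
  -> R4 @ bar 1 tick 0 v(0, 2): F3/E4 M7 untreated
  -> R4 @ bar 1 tick 0 v(0, 3): F3/E4 M7 untreated
  -> R1 @ bar 2 tick 0 v(1, 2): A3/E4 P5 -> C4/G4 P5 similar
  -> R3 @ bar 2 tick 0 v(2, 3): G4 above F4
  -> R4 @ bar 2 tick 0 v(0, 3): E3/F4 m2 untreated
  -> R3 @ bar 2 tick 1 v(2, 3): G4 above F4
  -> R3 @ bar 2 tick 2 v(2, 3): G4 above F4
  -> R3 @ bar 2 tick 3 v(2, 3): G4 above F4
  -> R3 @ bar 3 tick 0 v(2, 3): F4 above C4
  -> R4 @ bar 3 tick 0 v(0, 3): D3/C4 m7 untreated
  -> R3 @ bar 3 tick 1 v(2, 3): F4 above C4
  -> R3 @ bar 3 tick 2 v(2, 3): F4 above C4
  -> R3 @ bar 3 tick 3 v(2, 3): F4 above C4
  -> R2 @ bar 4 tick 0 v(0, 1): D3/B3 M6 -> E3/E4 P8 similar
  -> R3 @ bar 4 tick 0 v(1, 2): E4 above D4
  -> R4 @ bar 4 tick 0 v(0, 2): E3/D4 m7 untreated
  -> R3 @ bar 4 tick 1 v(1, 2): E4 above D4
  -> R3 @ bar 4 tick 2 v(1, 2): E4 above D4
  -> R3 @ bar 4 tick 3 v(1, 2): E4 above D4
  -> R1 @ bar 6 tick 0 v(2, 3): F4/F4 P1 -> B4/B4 P1 similar
  -> R2 @ bar 6 tick 0 v(0, 1): D3/B3 M6 -> E3/E4 P8 similar
  -> R2 @ bar 6 tick 0 v(0, 2): D3/F4 m3 -> E3/B4 P5 similar
  -> R2 @ bar 6 tick 0 v(0, 3): D3/F4 m3 -> E3/B4 P5 similar
  -> R2 @ bar 6 tick 0 v(1, 2): B3/F4 TT -> E4/B4 P5 similar
  -> R2 @ bar 6 tick 0 v(1, 3): B3/F4 TT -> E4/B4 P5 similar
  -> R7 @ bar 6 tick 0 v(2,): F4->B4 leap 6st
  -> R7 @ bar 6 tick 0 v(3,): F4->B4 leap 6st

(1, 0, R1, (1, 2))
(1, 0, R1, (1, 3))
(1, 0, R1, (2, 3))
(1, 0, R4, (0, 2))
(1, 0, R4, (0, 3))
(2, 0, R1, (1, 2))
(2, 0, R3, (2, 3))
(2, 0, R4, (0, 3))
(2, 1, R3, (2, 3))
(2, 2, R3, (2, 3))
(2, 3, R3, (2, 3))
(3, 0, R3, (2, 3))
(3, 0, R4, (0, 3))
(3, 1, R3, (2, 3))
(3, 2, R3, (2, 3))
(3, 3, R3, (2, 3))
(4, 0, R2, (0, 1))
(4, 0, R3, (1, 2))
(4, 0, R4, (0, 2))
(4, 1, R3, (1, 2))
(4, 2, R3, (1, 2))
(4, 3, R3, (1, 2))
(6, 0, R1, (2, 3))
(6, 0, R2, (0, 1))
(6, 0, R2, (0, 2))
(6, 0, R2, (0, 3))
(6, 0, R2, (1, 2))
(6, 0, R2, (1, 3))
(6, 0, R7, (2,))
(6, 0, R7, (3,))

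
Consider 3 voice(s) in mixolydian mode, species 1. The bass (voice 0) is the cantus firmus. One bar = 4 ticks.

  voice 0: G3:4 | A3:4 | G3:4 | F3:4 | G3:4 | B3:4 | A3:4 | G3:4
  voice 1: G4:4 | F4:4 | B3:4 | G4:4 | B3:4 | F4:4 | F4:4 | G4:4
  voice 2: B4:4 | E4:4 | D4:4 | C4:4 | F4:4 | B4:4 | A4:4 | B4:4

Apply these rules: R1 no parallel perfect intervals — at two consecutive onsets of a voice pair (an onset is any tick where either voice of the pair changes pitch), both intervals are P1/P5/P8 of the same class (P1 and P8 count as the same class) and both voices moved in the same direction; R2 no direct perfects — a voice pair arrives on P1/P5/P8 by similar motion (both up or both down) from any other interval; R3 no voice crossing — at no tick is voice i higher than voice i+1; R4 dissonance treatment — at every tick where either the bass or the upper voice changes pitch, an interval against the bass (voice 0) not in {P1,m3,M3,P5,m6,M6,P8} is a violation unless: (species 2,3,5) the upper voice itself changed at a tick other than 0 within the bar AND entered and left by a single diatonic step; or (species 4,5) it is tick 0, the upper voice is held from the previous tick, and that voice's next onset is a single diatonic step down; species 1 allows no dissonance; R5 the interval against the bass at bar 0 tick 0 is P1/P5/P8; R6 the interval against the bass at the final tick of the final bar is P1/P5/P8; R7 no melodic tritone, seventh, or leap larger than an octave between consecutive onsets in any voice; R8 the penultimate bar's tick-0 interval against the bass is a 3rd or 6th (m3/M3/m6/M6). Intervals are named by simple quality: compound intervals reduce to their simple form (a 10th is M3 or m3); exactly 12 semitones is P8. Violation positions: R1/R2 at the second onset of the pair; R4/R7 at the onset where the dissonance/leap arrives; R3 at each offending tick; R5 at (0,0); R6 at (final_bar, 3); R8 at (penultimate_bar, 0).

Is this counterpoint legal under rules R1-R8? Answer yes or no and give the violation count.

No (21 violations)

bar 0: v0=G3 v1=G4 v2=B4 (M3)
bar 1: v0=A3 v1=F4 v2=E4 (P5)
bar 2: v0=G3 v1=B3 v2=D4 (P5)
bar 3: v0=F3 v1=G4 v2=C4 (P5)
bar 4: v0=G3 v1=B3 v2=F4 (m7)
bar 5: v0=B3 v1=F4 v2=B4 (P8)
bar 6: v0=A3 v1=F4 v2=A4 (P8)
bar 7: v0=G3 v1=G4 v2=B4 (M3)
  R5 @ bar0.0: opens on M3
  R3 @ bar1.0: F4 above E4
  R3 @ bar1.1: F4 above E4
  R3 @ bar1.2: F4 above E4
  R3 @ bar1.3: F4 above E4
  R1 @ bar2.0: A3/E4 P5 -> G3/D4 P5 similar
  R7 @ bar2.0: F4->B3 leap 6st
  R1 @ bar3.0: G3/D4 P5 -> F3/C4 P5 similar
  R3 @ bar3.0: G4 above C4
  R4 @ bar3.0: F3/G4 M2 untreated
  R3 @ bar3.1: G4 above C4
  R3 @ bar3.2: G4 above C4
  R3 @ bar3.3: G4 above C4
  R4 @ bar4.0: G3/F4 m7 untreated
  R2 @ bar5.0: G3/F4 m7 -> B3/B4 P8 similar
  R4 @ bar5.0: B3/F4 TT untreated
  R7 @ bar5.0: B3->F4 leap 6st
  R7 @ bar5.0: F4->B4 leap 6st
  R1 @ bar6.0: B3/B4 P8 -> A3/A4 P8 similar
  R8 @ bar6.0: penult P8 not 3rd/6th
  R6 @ bar7.3: closes on M3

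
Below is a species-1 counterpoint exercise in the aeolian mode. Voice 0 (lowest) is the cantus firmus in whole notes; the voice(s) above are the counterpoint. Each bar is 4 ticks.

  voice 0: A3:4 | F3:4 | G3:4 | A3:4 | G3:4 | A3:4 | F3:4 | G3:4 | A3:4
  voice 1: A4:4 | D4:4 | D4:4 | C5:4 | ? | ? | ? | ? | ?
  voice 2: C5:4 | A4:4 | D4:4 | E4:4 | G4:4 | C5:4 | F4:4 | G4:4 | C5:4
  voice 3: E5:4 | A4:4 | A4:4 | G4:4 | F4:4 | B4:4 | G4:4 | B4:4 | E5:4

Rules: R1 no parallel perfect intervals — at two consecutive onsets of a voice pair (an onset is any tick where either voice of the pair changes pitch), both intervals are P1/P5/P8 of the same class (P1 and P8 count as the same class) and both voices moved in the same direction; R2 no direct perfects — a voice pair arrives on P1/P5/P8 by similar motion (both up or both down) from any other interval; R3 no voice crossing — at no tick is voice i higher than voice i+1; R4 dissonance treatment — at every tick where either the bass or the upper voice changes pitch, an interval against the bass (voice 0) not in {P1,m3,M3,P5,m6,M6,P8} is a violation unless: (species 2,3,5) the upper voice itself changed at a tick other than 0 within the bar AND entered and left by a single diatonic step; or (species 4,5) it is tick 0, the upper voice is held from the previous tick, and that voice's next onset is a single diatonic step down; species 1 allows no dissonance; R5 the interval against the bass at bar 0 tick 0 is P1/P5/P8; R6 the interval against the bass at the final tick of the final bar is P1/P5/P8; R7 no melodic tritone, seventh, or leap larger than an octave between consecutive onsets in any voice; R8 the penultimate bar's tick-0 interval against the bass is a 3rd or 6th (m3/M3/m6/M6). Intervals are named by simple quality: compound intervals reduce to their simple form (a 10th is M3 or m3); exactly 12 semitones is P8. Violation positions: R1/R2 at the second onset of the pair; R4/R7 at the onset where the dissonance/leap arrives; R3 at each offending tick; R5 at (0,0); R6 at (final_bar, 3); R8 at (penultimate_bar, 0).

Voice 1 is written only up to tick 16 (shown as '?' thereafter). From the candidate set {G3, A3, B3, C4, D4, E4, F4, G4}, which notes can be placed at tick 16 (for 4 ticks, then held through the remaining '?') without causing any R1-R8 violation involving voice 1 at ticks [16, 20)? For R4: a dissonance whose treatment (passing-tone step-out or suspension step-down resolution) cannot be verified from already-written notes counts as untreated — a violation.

{E4}

G3: violates R2,R7
A3: violates R4,R7
B3: violates R7
C4: violates R4
D4: violates R2,R7
E4: legal
F4: violates R2,R4
G4: violates R2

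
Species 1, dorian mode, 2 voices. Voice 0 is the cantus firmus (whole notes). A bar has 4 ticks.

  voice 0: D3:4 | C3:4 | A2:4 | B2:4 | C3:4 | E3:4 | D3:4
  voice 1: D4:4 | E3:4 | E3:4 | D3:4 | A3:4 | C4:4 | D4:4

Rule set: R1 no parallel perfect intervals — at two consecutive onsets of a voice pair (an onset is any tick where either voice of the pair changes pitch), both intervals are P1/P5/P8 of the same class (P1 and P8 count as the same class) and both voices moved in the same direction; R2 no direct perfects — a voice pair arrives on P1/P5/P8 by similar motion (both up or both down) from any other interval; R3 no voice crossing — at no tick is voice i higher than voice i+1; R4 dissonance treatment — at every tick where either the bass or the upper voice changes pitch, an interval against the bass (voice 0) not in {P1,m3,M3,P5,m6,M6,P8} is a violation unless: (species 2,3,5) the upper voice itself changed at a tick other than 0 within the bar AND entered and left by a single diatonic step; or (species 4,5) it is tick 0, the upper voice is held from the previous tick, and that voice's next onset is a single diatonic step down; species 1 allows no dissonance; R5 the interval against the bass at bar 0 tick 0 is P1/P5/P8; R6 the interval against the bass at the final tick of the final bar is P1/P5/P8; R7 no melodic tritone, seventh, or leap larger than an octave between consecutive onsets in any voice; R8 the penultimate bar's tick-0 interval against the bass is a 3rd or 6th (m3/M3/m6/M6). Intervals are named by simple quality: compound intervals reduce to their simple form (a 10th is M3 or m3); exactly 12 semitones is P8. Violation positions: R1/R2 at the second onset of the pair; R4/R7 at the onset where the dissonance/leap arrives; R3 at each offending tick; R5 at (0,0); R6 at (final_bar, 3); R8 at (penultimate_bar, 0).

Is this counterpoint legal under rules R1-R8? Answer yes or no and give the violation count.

No (1 violations)

bar 0: v0=D3 v1=D4 (P8)
bar 1: v0=C3 v1=E3 (M3)
bar 2: v0=A2 v1=E3 (P5)
bar 3: v0=B2 v1=D3 (m3)
bar 4: v0=C3 v1=A3 (M6)
bar 5: v0=E3 v1=C4 (m6)
bar 6: v0=D3 v1=D4 (P8)
  R7 @ bar1.0: D4->E3 leap 10st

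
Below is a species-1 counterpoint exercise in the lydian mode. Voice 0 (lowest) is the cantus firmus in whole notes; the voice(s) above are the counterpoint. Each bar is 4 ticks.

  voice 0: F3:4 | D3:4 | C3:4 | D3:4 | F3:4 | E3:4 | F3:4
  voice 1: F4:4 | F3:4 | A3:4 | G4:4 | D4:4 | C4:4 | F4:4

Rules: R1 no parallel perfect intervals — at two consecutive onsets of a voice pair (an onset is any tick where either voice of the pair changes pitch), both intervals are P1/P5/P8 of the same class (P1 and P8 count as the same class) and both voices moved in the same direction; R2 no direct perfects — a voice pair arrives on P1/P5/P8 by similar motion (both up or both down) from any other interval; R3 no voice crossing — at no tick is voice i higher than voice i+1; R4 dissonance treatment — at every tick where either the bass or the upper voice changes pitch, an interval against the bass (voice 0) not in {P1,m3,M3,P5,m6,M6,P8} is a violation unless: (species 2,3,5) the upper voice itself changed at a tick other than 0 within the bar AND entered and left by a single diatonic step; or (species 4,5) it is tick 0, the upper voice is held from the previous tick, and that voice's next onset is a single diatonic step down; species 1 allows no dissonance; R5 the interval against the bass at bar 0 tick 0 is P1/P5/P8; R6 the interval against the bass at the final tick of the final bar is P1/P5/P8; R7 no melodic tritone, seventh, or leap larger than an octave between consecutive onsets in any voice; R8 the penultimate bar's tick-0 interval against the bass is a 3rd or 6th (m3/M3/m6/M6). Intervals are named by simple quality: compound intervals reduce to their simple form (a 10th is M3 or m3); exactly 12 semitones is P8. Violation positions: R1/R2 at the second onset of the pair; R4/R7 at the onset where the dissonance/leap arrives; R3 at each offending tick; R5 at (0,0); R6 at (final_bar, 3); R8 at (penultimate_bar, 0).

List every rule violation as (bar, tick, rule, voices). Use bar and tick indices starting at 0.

(3, 0, R4, (0, 1))
(3, 0, R7, (1,))
(6, 0, R2, (0, 1))

bar 0: v0=F3 v1=F4 downbeat P8
bar 1: v0=D3 v1=F3 downbeat m3
bar 2: v0=C3 v1=A3 downbeat M6
bar 3: v0=D3 v1=G4 downbeat P4
bar 4: v0=F3 v1=D4 downbeat M6
bar 5: v0=E3 v1=C4 downbeat m6
bar 6: v0=F3 v1=F4 downbeat P8
  -> R4 @ bar 3 tick 0 v(0, 1): D3/G4 P4 untreated
  -> R7 @ bar 3 tick 0 v(1,): A3->G4 leap 10st
  -> R2 @ bar 6 tick 0 v(0, 1): E3/C4 m6 -> F3/F4 P8 similar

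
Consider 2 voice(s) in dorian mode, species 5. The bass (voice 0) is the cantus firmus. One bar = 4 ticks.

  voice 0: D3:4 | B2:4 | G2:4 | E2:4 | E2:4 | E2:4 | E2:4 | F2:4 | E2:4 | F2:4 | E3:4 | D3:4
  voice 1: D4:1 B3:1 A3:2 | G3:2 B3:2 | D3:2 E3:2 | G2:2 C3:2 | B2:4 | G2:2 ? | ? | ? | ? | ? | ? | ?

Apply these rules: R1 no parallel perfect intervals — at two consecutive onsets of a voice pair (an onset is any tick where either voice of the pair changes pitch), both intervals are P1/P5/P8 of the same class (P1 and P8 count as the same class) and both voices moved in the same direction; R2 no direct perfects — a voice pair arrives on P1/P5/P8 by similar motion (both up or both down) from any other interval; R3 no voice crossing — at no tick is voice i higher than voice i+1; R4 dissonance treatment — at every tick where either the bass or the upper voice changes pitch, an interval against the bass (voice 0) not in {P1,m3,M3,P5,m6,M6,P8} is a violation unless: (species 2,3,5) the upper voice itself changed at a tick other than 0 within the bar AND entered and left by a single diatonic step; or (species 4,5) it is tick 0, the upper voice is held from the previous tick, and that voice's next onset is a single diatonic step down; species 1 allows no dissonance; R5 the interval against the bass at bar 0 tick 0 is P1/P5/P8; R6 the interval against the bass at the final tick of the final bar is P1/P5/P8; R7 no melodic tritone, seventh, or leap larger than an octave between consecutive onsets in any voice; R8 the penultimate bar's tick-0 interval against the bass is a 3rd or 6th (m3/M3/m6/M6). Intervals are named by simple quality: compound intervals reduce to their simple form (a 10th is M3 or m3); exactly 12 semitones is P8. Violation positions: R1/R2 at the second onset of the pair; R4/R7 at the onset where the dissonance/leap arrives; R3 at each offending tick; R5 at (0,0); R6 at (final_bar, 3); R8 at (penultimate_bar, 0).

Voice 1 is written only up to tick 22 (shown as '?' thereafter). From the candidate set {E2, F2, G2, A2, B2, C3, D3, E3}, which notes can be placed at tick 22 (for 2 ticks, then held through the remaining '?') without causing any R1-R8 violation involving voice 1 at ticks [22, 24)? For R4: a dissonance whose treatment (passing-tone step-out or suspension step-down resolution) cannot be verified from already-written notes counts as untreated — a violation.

{B2, C3, E2, E3, G2}

E2: legal
F2: violates R4
G2: legal
A2: violates R4
B2: legal
C3: legal
D3: violates R4
E3: legal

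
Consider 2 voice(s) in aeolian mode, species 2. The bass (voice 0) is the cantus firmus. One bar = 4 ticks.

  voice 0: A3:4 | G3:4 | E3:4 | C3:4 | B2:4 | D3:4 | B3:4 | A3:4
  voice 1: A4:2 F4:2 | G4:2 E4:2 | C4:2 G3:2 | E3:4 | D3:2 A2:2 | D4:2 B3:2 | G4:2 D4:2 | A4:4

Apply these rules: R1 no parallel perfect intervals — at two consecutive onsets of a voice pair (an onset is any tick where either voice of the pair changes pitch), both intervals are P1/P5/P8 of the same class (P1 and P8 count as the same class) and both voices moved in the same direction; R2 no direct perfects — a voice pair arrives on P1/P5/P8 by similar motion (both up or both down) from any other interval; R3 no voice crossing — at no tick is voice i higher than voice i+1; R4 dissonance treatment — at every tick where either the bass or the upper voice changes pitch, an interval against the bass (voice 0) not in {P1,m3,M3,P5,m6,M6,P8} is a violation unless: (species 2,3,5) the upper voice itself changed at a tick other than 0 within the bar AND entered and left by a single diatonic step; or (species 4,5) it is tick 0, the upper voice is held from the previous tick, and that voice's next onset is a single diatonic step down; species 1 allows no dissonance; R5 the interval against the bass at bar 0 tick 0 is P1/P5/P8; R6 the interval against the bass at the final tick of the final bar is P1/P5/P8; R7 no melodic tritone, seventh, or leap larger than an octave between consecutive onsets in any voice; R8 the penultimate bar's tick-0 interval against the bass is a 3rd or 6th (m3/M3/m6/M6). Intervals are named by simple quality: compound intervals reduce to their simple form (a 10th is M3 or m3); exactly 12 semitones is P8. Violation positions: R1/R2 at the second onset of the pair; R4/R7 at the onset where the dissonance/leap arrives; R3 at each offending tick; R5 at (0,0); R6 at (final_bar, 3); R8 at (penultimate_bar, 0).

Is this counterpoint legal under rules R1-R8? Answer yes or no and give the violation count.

No (5 violations)

bar 0: v0=A3 v1=A4 (P8)
bar 1: v0=G3 v1=G4 (P8)
bar 2: v0=E3 v1=C4 (m6)
bar 3: v0=C3 v1=E3 (M3)
bar 4: v0=B2 v1=D3 (m3)
bar 5: v0=D3 v1=D4 (P8)
bar 6: v0=B3 v1=G4 (m6)
bar 7: v0=A3 v1=A4 (P8)
  R3 @ bar4.2: B2 above A2
  R4 @ bar4.2: B2/A2 M2 untreated
  R3 @ bar4.3: B2 above A2
  R2 @ bar5.0: B2/A2 M2 -> D3/D4 P8 similar
  R7 @ bar5.0: A2->D4 leap 17st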